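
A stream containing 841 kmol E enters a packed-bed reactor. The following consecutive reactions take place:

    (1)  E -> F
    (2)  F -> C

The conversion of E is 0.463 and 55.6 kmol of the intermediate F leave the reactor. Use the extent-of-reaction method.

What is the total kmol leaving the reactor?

841 kmol

Conversion of E: E consumed = 1ξ₁ = 0.463 × 841 → ξ₁ = 389.4 kmol.
F balance: n_F = 0 + 1ξ₁ − 1ξ₂ = 55.6 → ξ₂ = (1·389.4 − 55.6)/1 = 333.8 kmol.
Outlet amounts (n = n₀ + Σ ν·ξ):
  E: 841 − 1(389.4) = 451.6
  F: 0 + 1(389.4) − 1(333.8) = 55.6
  C: 0 + 1(333.8) = 333.8
Total out = 451.6 + 55.6 + 333.8 = 841 kmol.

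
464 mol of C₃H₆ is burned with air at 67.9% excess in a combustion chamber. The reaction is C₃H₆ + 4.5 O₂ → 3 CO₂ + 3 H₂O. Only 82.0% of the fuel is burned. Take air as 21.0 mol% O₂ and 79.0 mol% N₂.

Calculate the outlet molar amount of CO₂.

Stoichiometric O₂ = 4.5 × 464 = 2088 mol; O₂ fed = 2088 × 1.679 = 3506 mol.
N₂ fed = 3506 × 79/21 = 13190 mol.
Fuel reacted = 0.82 × 464 → ξ = 380.5 mol.
Outlet (n = n₀ + ν ξ):
  C₃H₆: 464 − 1(380.5) = 83.52
  O₂: 3506 − 4.5(380.5) = 1794
  N₂: 13190 (inert)
  CO₂: 0 + 3(380.5) = 1141
  H₂O: 0 + 3(380.5) = 1141

1140 mol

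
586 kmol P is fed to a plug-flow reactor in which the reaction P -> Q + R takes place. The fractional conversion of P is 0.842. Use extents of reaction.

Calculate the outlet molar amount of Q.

493 kmol

P reacted = 0.842 × 586 = 493.4 kmol; ν_P = −1, so ξ = 493.4/1 = 493.4 kmol.
Outlet amounts (n = n₀ + ν ξ):
  P: 586 − 1(493.4) = 92.59
  Q: 0 + 1(493.4) = 493.4
  R: 0 + 1(493.4) = 493.4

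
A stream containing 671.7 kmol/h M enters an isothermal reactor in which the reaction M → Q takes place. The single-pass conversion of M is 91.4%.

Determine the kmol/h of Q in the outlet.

M reacted = 0.914 × 671.7 = 613.9 kmol/h; ν_M = −1, so ξ = 613.9/1 = 613.9 kmol/h.
Outlet amounts (n = n₀ + ν ξ):
  M: 671.7 − 1(613.9) = 57.77
  Q: 0 + 1(613.9) = 613.9

614 kmol/h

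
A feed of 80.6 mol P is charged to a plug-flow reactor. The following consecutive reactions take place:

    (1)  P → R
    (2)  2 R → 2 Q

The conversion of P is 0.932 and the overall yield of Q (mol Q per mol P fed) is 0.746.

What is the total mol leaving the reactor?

Conversion of P: P consumed = 1ξ₁ = 0.932 × 80.6 → ξ₁ = 75.12 mol.
Yield of Q: 2ξ₂ / 80.6 = 0.746 → ξ₂ = 30.06 mol.
Outlet amounts (n = n₀ + Σ ν·ξ):
  P: 80.6 − 1(75.12) = 5.481
  R: 0 + 1(75.12) − 2(30.06) = 14.99
  Q: 0 + 2(30.06) = 60.13
Total out = 5.481 + 14.99 + 60.13 = 80.6 mol.

80.6 mol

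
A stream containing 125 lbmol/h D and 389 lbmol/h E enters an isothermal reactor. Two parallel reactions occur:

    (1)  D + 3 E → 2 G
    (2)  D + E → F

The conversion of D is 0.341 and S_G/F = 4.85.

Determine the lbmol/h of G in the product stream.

60.4 lbmol/h

Conversion of D: D consumed = 0.341 × 125 = 42.62 lbmol/h = 1ξ₁ + 1ξ₂.
Selectivity: 2ξ₁ / (1ξ₂) = 4.85 → ξ₁ = 2.425 ξ₂.
Substitute: (1·2.425 + 1) ξ₂ = 42.62 → ξ₂ = 12.45 lbmol/h, ξ₁ = 30.18 lbmol/h.
Outlet amounts (n = n₀ + Σ ν·ξ):
  D: 125 − 1(30.18) − 1(12.45) = 82.38
  E: 389 − 3(30.18) − 1(12.45) = 286
  G: 0 + 2(30.18) = 60.36
  F: 0 + 1(12.45) = 12.45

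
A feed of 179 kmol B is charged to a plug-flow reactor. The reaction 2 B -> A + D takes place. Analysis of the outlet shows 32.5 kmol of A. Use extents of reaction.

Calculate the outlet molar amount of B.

114 kmol

For A: n = n₀ + 1ξ → 32.5 = 0 + 1ξ, giving ξ = 32.5 kmol.
Outlet amounts (n = n₀ + ν ξ):
  B: 179 − 2(32.5) = 114
  A: 0 + 1(32.5) = 32.5
  D: 0 + 1(32.5) = 32.5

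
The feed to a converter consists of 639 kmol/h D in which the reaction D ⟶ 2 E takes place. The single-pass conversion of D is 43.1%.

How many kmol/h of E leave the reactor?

551 kmol/h

D reacted = 0.431 × 639 = 275.4 kmol/h; ν_D = −1, so ξ = 275.4/1 = 275.4 kmol/h.
Outlet amounts (n = n₀ + ν ξ):
  D: 639 − 1(275.4) = 363.6
  E: 0 + 2(275.4) = 550.8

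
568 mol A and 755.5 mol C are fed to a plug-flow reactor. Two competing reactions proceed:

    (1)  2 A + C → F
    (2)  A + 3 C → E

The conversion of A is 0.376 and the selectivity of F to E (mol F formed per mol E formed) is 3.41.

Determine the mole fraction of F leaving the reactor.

0.0882

Conversion of A: A consumed = 0.376 × 568 = 213.6 mol = 2ξ₁ + 1ξ₂.
Selectivity: 1ξ₁ / (1ξ₂) = 3.41 → ξ₁ = 3.41 ξ₂.
Substitute: (2·3.41 + 1) ξ₂ = 213.6 → ξ₂ = 27.31 mol, ξ₁ = 93.13 mol.
Outlet amounts (n = n₀ + Σ ν·ξ):
  A: 568 − 2(93.13) − 1(27.31) = 354.4
  C: 755.5 − 1(93.13) − 3(27.31) = 580.4
  F: 0 + 1(93.13) = 93.13
  E: 0 + 1(27.31) = 27.31
Total out = 1055 mol; y_F = 93.13 / 1055 = 0.08825.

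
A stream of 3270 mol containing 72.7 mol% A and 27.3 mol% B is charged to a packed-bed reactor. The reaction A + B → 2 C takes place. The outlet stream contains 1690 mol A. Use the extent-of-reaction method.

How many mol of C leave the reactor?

1370 mol

For A: n = n₀ − 1ξ → 1690 = 2377 − 1ξ, giving ξ = 687.3 mol.
Outlet amounts (n = n₀ + ν ξ):
  A: 2377 − 1(687.3) = 1690
  B: 892.7 − 1(687.3) = 205.4
  C: 0 + 2(687.3) = 1375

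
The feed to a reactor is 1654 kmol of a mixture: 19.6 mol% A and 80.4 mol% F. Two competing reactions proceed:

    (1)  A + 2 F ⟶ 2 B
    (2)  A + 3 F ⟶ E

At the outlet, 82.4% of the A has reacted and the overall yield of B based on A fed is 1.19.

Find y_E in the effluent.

Yield of B: 2ξ₁ / 324.2 = 1.19 → ξ₁ = 192.9 kmol.
Conversion of A: 1ξ₁ + 1ξ₂ = 0.824 × 324.2 = 267.1 → ξ₂ = 74.24 kmol.
Outlet amounts (n = n₀ + Σ ν·ξ):
  A: 324.2 − 1(192.9) − 1(74.24) = 57.06
  F: 1330 − 2(192.9) − 3(74.24) = 721.3
  B: 0 + 2(192.9) = 385.8
  E: 0 + 1(74.24) = 74.24
Total out = 1238 kmol; y_E = 74.24 / 1238 = 0.05995.

0.0599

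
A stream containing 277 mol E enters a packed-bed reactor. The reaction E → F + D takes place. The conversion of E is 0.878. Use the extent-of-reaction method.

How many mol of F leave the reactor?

E reacted = 0.878 × 277 = 243.2 mol; ν_E = −1, so ξ = 243.2/1 = 243.2 mol.
Outlet amounts (n = n₀ + ν ξ):
  E: 277 − 1(243.2) = 33.79
  F: 0 + 1(243.2) = 243.2
  D: 0 + 1(243.2) = 243.2

243 mol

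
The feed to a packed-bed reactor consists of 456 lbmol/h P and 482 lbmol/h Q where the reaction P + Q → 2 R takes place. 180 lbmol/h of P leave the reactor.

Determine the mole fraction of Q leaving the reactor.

For P: n = n₀ − 1ξ → 180 = 456 − 1ξ, giving ξ = 276 lbmol/h.
Outlet amounts (n = n₀ + ν ξ):
  P: 456 − 1(276) = 180
  Q: 482 − 1(276) = 206
  R: 0 + 2(276) = 552
Total out = 938 lbmol/h; y_Q = 206 / 938 = 0.2196.

0.22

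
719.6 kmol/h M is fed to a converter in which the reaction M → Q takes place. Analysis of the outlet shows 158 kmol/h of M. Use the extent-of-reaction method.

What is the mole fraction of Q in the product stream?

For M: n = n₀ − 1ξ → 158 = 719.6 − 1ξ, giving ξ = 561.6 kmol/h.
Outlet amounts (n = n₀ + ν ξ):
  M: 719.6 − 1(561.6) = 158
  Q: 0 + 1(561.6) = 561.6
Total out = 719.6 kmol/h; y_Q = 561.6 / 719.6 = 0.7804.

0.78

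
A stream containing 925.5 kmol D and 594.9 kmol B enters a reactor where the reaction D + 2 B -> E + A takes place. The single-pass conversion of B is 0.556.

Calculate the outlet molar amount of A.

B reacted = 0.556 × 594.9 = 330.8 kmol; ν_B = −2, so ξ = 330.8/2 = 165.4 kmol.
Outlet amounts (n = n₀ + ν ξ):
  D: 925.5 − 1(165.4) = 760.1
  B: 594.9 − 2(165.4) = 264.1
  E: 0 + 1(165.4) = 165.4
  A: 0 + 1(165.4) = 165.4

165 kmol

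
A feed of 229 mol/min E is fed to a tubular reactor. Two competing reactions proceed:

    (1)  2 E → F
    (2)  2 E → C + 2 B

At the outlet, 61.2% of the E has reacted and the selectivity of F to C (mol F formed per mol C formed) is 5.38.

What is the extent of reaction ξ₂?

ξ₂ = 11 mol/min

Conversion of E: E consumed = 0.612 × 229 = 140.1 mol/min = 2ξ₁ + 2ξ₂.
Selectivity: 1ξ₁ / (1ξ₂) = 5.38 → ξ₁ = 5.38 ξ₂.
Substitute: (2·5.38 + 2) ξ₂ = 140.1 → ξ₂ = 10.98 mol/min, ξ₁ = 59.09 mol/min.
Outlet amounts (n = n₀ + Σ ν·ξ):
  E: 229 − 2(59.09) − 2(10.98) = 88.85
  F: 0 + 1(59.09) = 59.09
  C: 0 + 1(10.98) = 10.98
  B: 0 + 2(10.98) = 21.97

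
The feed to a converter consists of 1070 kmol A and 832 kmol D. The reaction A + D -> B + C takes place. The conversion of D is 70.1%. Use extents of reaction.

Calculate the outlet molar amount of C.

583 kmol

D reacted = 0.701 × 832 = 583.2 kmol; ν_D = −1, so ξ = 583.2/1 = 583.2 kmol.
Outlet amounts (n = n₀ + ν ξ):
  A: 1070 − 1(583.2) = 486.8
  D: 832 − 1(583.2) = 248.8
  B: 0 + 1(583.2) = 583.2
  C: 0 + 1(583.2) = 583.2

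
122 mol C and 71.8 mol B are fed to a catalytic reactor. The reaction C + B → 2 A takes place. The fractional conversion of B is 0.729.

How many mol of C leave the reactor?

69.7 mol

B reacted = 0.729 × 71.8 = 52.34 mol; ν_B = −1, so ξ = 52.34/1 = 52.34 mol.
Outlet amounts (n = n₀ + ν ξ):
  C: 122 − 1(52.34) = 69.66
  B: 71.8 − 1(52.34) = 19.46
  A: 0 + 2(52.34) = 104.7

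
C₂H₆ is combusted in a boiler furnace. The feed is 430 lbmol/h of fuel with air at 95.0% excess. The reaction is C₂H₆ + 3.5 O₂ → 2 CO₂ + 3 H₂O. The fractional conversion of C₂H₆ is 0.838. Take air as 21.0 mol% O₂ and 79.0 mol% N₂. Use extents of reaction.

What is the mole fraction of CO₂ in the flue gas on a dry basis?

0.0534

Stoichiometric O₂ = 3.5 × 430 = 1505 lbmol/h; O₂ fed = 1505 × 1.950 = 2935 lbmol/h.
N₂ fed = 2935 × 79/21 = 11040 lbmol/h.
Fuel reacted = 0.838 × 430 → ξ = 360.3 lbmol/h.
Outlet (n = n₀ + ν ξ):
  C₂H₆: 430 − 1(360.3) = 69.66
  O₂: 2935 − 3.5(360.3) = 1674
  N₂: 11040 (inert)
  CO₂: 0 + 2(360.3) = 720.7
  H₂O: 0 + 3(360.3) = 1081
Dry total = 13500 lbmol/h; y_CO₂ (dry) = 720.7 / 13500 = 0.05337.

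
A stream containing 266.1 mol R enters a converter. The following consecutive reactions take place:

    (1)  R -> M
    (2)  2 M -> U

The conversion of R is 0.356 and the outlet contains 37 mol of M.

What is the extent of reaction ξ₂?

Conversion of R: R consumed = 1ξ₁ = 0.356 × 266.1 → ξ₁ = 94.73 mol.
M balance: n_M = 0 + 1ξ₁ − 2ξ₂ = 37 → ξ₂ = (1·94.73 − 37)/2 = 28.87 mol.
Outlet amounts (n = n₀ + Σ ν·ξ):
  R: 266.1 − 1(94.73) = 171.4
  M: 0 + 1(94.73) − 2(28.87) = 37
  U: 0 + 1(28.87) = 28.87

ξ₂ = 28.9 mol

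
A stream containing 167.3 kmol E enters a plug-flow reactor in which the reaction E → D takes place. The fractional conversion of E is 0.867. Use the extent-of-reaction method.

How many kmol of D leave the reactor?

145 kmol

E reacted = 0.867 × 167.3 = 145 kmol; ν_E = −1, so ξ = 145/1 = 145 kmol.
Outlet amounts (n = n₀ + ν ξ):
  E: 167.3 − 1(145) = 22.25
  D: 0 + 1(145) = 145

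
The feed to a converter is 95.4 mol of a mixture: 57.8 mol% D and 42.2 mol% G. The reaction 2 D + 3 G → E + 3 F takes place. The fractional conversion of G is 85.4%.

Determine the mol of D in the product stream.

32.2 mol

G reacted = 0.854 × 40.26 = 34.38 mol; ν_G = −3, so ξ = 34.38/3 = 11.46 mol.
Outlet amounts (n = n₀ + ν ξ):
  D: 55.14 − 2(11.46) = 32.22
  G: 40.26 − 3(11.46) = 5.878
  E: 0 + 1(11.46) = 11.46
  F: 0 + 3(11.46) = 34.38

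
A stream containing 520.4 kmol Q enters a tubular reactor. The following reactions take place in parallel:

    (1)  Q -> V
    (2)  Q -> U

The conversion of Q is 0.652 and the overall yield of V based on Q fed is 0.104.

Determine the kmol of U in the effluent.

Yield of V: 1ξ₁ / 520.4 = 0.104 → ξ₁ = 54.12 kmol.
Conversion of Q: 1ξ₁ + 1ξ₂ = 0.652 × 520.4 = 339.3 → ξ₂ = 285.2 kmol.
Outlet amounts (n = n₀ + Σ ν·ξ):
  Q: 520.4 − 1(54.12) − 1(285.2) = 181.1
  V: 0 + 1(54.12) = 54.12
  U: 0 + 1(285.2) = 285.2

285 kmol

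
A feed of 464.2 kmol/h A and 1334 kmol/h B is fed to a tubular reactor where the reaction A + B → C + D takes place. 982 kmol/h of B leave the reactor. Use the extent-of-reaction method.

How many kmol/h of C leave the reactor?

352 kmol/h

For B: n = n₀ − 1ξ → 982 = 1334 − 1ξ, giving ξ = 352 kmol/h.
Outlet amounts (n = n₀ + ν ξ):
  A: 464.2 − 1(352) = 112.2
  B: 1334 − 1(352) = 982
  C: 0 + 1(352) = 352
  D: 0 + 1(352) = 352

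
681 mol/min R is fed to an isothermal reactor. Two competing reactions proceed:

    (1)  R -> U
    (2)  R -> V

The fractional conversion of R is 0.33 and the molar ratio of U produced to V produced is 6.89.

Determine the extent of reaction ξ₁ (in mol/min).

ξ₁ = 196 mol/min

Conversion of R: R consumed = 0.33 × 681 = 224.7 mol/min = 1ξ₁ + 1ξ₂.
Selectivity: 1ξ₁ / (1ξ₂) = 6.89 → ξ₁ = 6.89 ξ₂.
Substitute: (1·6.89 + 1) ξ₂ = 224.7 → ξ₂ = 28.48 mol/min, ξ₁ = 196.2 mol/min.
Outlet amounts (n = n₀ + Σ ν·ξ):
  R: 681 − 1(196.2) − 1(28.48) = 456.3
  U: 0 + 1(196.2) = 196.2
  V: 0 + 1(28.48) = 28.48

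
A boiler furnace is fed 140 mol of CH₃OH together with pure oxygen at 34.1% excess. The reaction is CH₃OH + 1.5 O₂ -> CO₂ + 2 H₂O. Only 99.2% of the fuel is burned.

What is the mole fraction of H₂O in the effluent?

Stoichiometric O₂ = 1.5 × 140 = 210 mol; O₂ fed = 210 × 1.341 = 281.6 mol.
Fuel reacted = 0.992 × 140 → ξ = 138.9 mol.
Outlet (n = n₀ + ν ξ):
  CH₃OH: 140 − 1(138.9) = 1.12
  O₂: 281.6 − 1.5(138.9) = 73.29
  CO₂: 0 + 1(138.9) = 138.9
  H₂O: 0 + 2(138.9) = 277.8
Total out = 491.1 mol; y_H₂O = 277.8 / 491.1 = 0.5656.

0.566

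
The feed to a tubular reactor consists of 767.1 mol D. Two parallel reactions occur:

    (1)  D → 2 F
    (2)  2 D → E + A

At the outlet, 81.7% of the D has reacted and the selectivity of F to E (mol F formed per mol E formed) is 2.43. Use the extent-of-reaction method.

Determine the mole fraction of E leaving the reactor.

0.194

Conversion of D: D consumed = 0.817 × 767.1 = 626.7 mol = 1ξ₁ + 2ξ₂.
Selectivity: 2ξ₁ / (1ξ₂) = 2.43 → ξ₁ = 1.215 ξ₂.
Substitute: (1·1.215 + 2) ξ₂ = 626.7 → ξ₂ = 194.9 mol, ξ₁ = 236.8 mol.
Outlet amounts (n = n₀ + Σ ν·ξ):
  D: 767.1 − 1(236.8) − 2(194.9) = 140.4
  F: 0 + 2(236.8) = 473.7
  E: 0 + 1(194.9) = 194.9
  A: 0 + 1(194.9) = 194.9
Total out = 1004 mol; y_E = 194.9 / 1004 = 0.1942.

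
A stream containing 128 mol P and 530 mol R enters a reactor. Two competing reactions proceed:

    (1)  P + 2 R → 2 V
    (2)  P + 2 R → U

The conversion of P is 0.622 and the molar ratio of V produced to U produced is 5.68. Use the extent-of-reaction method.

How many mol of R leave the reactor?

Conversion of P: P consumed = 0.622 × 128 = 79.62 mol = 1ξ₁ + 1ξ₂.
Selectivity: 2ξ₁ / (1ξ₂) = 5.68 → ξ₁ = 2.84 ξ₂.
Substitute: (1·2.84 + 1) ξ₂ = 79.62 → ξ₂ = 20.73 mol, ξ₁ = 58.88 mol.
Outlet amounts (n = n₀ + Σ ν·ξ):
  P: 128 − 1(58.88) − 1(20.73) = 48.38
  R: 530 − 2(58.88) − 2(20.73) = 370.8
  V: 0 + 2(58.88) = 117.8
  U: 0 + 1(20.73) = 20.73

371 mol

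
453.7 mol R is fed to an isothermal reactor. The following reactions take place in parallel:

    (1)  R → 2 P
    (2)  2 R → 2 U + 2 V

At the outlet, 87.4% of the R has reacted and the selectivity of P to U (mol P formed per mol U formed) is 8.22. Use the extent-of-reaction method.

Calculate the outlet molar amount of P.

Conversion of R: R consumed = 0.874 × 453.7 = 396.5 mol = 1ξ₁ + 2ξ₂.
Selectivity: 2ξ₁ / (2ξ₂) = 8.22 → ξ₁ = 8.22 ξ₂.
Substitute: (1·8.22 + 2) ξ₂ = 396.5 → ξ₂ = 38.8 mol, ξ₁ = 318.9 mol.
Outlet amounts (n = n₀ + Σ ν·ξ):
  R: 453.7 − 1(318.9) − 2(38.8) = 57.17
  P: 0 + 2(318.9) = 637.9
  U: 0 + 2(38.8) = 77.6
  V: 0 + 2(38.8) = 77.6

638 mol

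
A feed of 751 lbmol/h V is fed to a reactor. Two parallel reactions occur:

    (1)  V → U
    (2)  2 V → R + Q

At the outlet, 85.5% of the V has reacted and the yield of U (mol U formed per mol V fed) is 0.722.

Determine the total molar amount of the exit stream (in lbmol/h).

751 lbmol/h

Yield of U: 1ξ₁ / 751 = 0.722 → ξ₁ = 542.2 lbmol/h.
Conversion of V: 1ξ₁ + 2ξ₂ = 0.855 × 751 = 642.1 → ξ₂ = 49.94 lbmol/h.
Outlet amounts (n = n₀ + Σ ν·ξ):
  V: 751 − 1(542.2) − 2(49.94) = 108.9
  U: 0 + 1(542.2) = 542.2
  R: 0 + 1(49.94) = 49.94
  Q: 0 + 1(49.94) = 49.94
Total out = 108.9 + 542.2 + 49.94 + 49.94 = 751 lbmol/h.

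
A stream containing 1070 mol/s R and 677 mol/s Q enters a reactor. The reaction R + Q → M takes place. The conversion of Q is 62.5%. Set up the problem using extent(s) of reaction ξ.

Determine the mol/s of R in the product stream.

647 mol/s

Q reacted = 0.625 × 677 = 423.1 mol/s; ν_Q = −1, so ξ = 423.1/1 = 423.1 mol/s.
Outlet amounts (n = n₀ + ν ξ):
  R: 1070 − 1(423.1) = 646.9
  Q: 677 − 1(423.1) = 253.9
  M: 0 + 1(423.1) = 423.1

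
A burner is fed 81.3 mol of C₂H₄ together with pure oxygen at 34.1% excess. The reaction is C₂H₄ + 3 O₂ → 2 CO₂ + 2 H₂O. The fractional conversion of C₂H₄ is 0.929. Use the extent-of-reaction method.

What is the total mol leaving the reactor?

408 mol

Stoichiometric O₂ = 3 × 81.3 = 243.9 mol; O₂ fed = 243.9 × 1.341 = 327.1 mol.
Fuel reacted = 0.929 × 81.3 → ξ = 75.53 mol.
Outlet (n = n₀ + ν ξ):
  C₂H₄: 81.3 − 1(75.53) = 5.772
  O₂: 327.1 − 3(75.53) = 100.5
  CO₂: 0 + 2(75.53) = 151.1
  H₂O: 0 + 2(75.53) = 151.1
Total out = 5.772 + 100.5 + 151.1 + 151.1 = 408.4 mol.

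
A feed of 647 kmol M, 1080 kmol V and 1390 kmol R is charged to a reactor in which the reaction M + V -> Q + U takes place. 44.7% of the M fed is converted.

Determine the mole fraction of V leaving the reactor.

0.254

M reacted = 0.447 × 647 = 289.2 kmol; ν_M = −1, so ξ = 289.2/1 = 289.2 kmol.
Outlet amounts (n = n₀ + ν ξ):
  M: 647 − 1(289.2) = 357.8
  V: 1080 − 1(289.2) = 790.8
  Q: 0 + 1(289.2) = 289.2
  U: 0 + 1(289.2) = 289.2
  R: 1390 (inert)
Total out = 3117 kmol; y_V = 790.8 / 3117 = 0.2537.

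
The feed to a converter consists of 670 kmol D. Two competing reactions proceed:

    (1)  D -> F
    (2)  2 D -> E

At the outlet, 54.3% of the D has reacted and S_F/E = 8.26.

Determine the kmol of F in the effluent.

293 kmol

Conversion of D: D consumed = 0.543 × 670 = 363.8 kmol = 1ξ₁ + 2ξ₂.
Selectivity: 1ξ₁ / (1ξ₂) = 8.26 → ξ₁ = 8.26 ξ₂.
Substitute: (1·8.26 + 2) ξ₂ = 363.8 → ξ₂ = 35.46 kmol, ξ₁ = 292.9 kmol.
Outlet amounts (n = n₀ + Σ ν·ξ):
  D: 670 − 1(292.9) − 2(35.46) = 306.2
  F: 0 + 1(292.9) = 292.9
  E: 0 + 1(35.46) = 35.46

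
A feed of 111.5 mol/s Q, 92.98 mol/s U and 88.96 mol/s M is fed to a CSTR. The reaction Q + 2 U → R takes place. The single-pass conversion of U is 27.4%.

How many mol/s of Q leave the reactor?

98.8 mol/s

U reacted = 0.274 × 92.98 = 25.48 mol/s; ν_U = −2, so ξ = 25.48/2 = 12.74 mol/s.
Outlet amounts (n = n₀ + ν ξ):
  Q: 111.5 − 1(12.74) = 98.76
  U: 92.98 − 2(12.74) = 67.5
  R: 0 + 1(12.74) = 12.74
  M: 88.96 (inert)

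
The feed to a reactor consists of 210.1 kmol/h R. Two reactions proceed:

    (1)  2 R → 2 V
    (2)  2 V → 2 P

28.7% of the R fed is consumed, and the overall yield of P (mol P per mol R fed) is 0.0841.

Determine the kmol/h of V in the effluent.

42.6 kmol/h

Conversion of R: R consumed = 2ξ₁ = 0.287 × 210.1 → ξ₁ = 30.15 kmol/h.
Yield of P: 2ξ₂ / 210.1 = 0.0841 → ξ₂ = 8.835 kmol/h.
Outlet amounts (n = n₀ + Σ ν·ξ):
  R: 210.1 − 2(30.15) = 149.8
  V: 0 + 2(30.15) − 2(8.835) = 42.63
  P: 0 + 2(8.835) = 17.67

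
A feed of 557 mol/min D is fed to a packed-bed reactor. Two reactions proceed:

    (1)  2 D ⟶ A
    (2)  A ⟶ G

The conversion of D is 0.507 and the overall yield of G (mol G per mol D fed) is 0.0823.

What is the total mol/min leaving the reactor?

416 mol/min

Conversion of D: D consumed = 2ξ₁ = 0.507 × 557 → ξ₁ = 141.2 mol/min.
Yield of G: 1ξ₂ / 557 = 0.0823 → ξ₂ = 45.84 mol/min.
Outlet amounts (n = n₀ + Σ ν·ξ):
  D: 557 − 2(141.2) = 274.6
  A: 0 + 1(141.2) − 1(45.84) = 95.36
  G: 0 + 1(45.84) = 45.84
Total out = 274.6 + 95.36 + 45.84 = 415.8 mol/min.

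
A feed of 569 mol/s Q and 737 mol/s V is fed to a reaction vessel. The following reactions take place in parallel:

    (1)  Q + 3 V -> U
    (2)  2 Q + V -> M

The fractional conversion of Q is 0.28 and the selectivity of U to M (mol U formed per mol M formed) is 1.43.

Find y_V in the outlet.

0.485

Conversion of Q: Q consumed = 0.28 × 569 = 159.3 mol/s = 1ξ₁ + 2ξ₂.
Selectivity: 1ξ₁ / (1ξ₂) = 1.43 → ξ₁ = 1.43 ξ₂.
Substitute: (1·1.43 + 2) ξ₂ = 159.3 → ξ₂ = 46.45 mol/s, ξ₁ = 66.42 mol/s.
Outlet amounts (n = n₀ + Σ ν·ξ):
  Q: 569 − 1(66.42) − 2(46.45) = 409.7
  V: 737 − 3(66.42) − 1(46.45) = 491.3
  U: 0 + 1(66.42) = 66.42
  M: 0 + 1(46.45) = 46.45
Total out = 1014 mol/s; y_V = 491.3 / 1014 = 0.4846.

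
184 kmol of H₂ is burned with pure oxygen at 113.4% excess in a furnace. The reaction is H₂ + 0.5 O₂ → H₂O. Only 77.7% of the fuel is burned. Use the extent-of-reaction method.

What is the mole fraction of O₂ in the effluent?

Stoichiometric O₂ = 0.5 × 184 = 92 kmol; O₂ fed = 92 × 2.134 = 196.3 kmol.
Fuel reacted = 0.777 × 184 → ξ = 143 kmol.
Outlet (n = n₀ + ν ξ):
  H₂: 184 − 1(143) = 41.03
  O₂: 196.3 − 0.5(143) = 124.8
  H₂O: 0 + 1(143) = 143
Total out = 308.8 kmol; y_O₂ = 124.8 / 308.8 = 0.4042.

0.404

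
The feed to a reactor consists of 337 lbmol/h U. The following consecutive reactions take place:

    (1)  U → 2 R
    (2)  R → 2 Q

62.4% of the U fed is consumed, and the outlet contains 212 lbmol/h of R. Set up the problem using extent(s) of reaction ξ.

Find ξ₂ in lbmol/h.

Conversion of U: U consumed = 1ξ₁ = 0.624 × 337 → ξ₁ = 210.3 lbmol/h.
R balance: n_R = 0 + 2ξ₁ − 1ξ₂ = 212 → ξ₂ = (2·210.3 − 212)/1 = 208.6 lbmol/h.
Outlet amounts (n = n₀ + Σ ν·ξ):
  U: 337 − 1(210.3) = 126.7
  R: 0 + 2(210.3) − 1(208.6) = 212
  Q: 0 + 2(208.6) = 417.2

ξ₂ = 209 lbmol/h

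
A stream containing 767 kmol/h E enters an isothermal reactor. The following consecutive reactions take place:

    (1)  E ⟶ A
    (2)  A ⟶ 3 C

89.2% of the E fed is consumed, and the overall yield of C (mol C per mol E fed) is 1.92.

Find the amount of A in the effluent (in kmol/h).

Conversion of E: E consumed = 1ξ₁ = 0.892 × 767 → ξ₁ = 684.2 kmol/h.
Yield of C: 3ξ₂ / 767 = 1.92 → ξ₂ = 490.9 kmol/h.
Outlet amounts (n = n₀ + Σ ν·ξ):
  E: 767 − 1(684.2) = 82.84
  A: 0 + 1(684.2) − 1(490.9) = 193.3
  C: 0 + 3(490.9) = 1473

193 kmol/h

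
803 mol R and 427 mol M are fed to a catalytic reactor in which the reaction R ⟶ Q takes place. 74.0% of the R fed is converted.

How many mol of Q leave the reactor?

594 mol

R reacted = 0.74 × 803 = 594.2 mol; ν_R = −1, so ξ = 594.2/1 = 594.2 mol.
Outlet amounts (n = n₀ + ν ξ):
  R: 803 − 1(594.2) = 208.8
  Q: 0 + 1(594.2) = 594.2
  M: 427 (inert)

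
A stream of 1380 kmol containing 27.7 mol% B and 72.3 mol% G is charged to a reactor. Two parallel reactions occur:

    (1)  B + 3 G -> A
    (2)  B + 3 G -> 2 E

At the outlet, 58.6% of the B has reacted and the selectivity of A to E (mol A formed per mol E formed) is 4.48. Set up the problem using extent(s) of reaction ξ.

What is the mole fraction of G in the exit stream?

Conversion of B: B consumed = 0.586 × 382.3 = 224 kmol = 1ξ₁ + 1ξ₂.
Selectivity: 1ξ₁ / (2ξ₂) = 4.48 → ξ₁ = 8.96 ξ₂.
Substitute: (1·8.96 + 1) ξ₂ = 224 → ξ₂ = 22.49 kmol, ξ₁ = 201.5 kmol.
Outlet amounts (n = n₀ + Σ ν·ξ):
  B: 382.3 − 1(201.5) − 1(22.49) = 158.3
  G: 997.7 − 3(201.5) − 3(22.49) = 325.7
  A: 0 + 1(201.5) = 201.5
  E: 0 + 2(22.49) = 44.98
Total out = 730.5 kmol; y_G = 325.7 / 730.5 = 0.4459.

0.446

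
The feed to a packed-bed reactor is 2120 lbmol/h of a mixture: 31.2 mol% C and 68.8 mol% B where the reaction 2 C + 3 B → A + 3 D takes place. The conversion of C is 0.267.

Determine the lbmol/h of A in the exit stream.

C reacted = 0.267 × 661.4 = 176.6 lbmol/h; ν_C = −2, so ξ = 176.6/2 = 88.3 lbmol/h.
Outlet amounts (n = n₀ + ν ξ):
  C: 661.4 − 2(88.3) = 484.8
  B: 1459 − 3(88.3) = 1194
  A: 0 + 1(88.3) = 88.3
  D: 0 + 3(88.3) = 264.9

88.3 lbmol/h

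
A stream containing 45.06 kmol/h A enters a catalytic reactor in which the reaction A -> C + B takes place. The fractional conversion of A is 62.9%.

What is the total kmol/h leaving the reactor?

A reacted = 0.629 × 45.06 = 28.34 kmol/h; ν_A = −1, so ξ = 28.34/1 = 28.34 kmol/h.
Outlet amounts (n = n₀ + ν ξ):
  A: 45.06 − 1(28.34) = 16.72
  C: 0 + 1(28.34) = 28.34
  B: 0 + 1(28.34) = 28.34
Total out = 16.72 + 28.34 + 28.34 = 73.4 kmol/h.

73.4 kmol/h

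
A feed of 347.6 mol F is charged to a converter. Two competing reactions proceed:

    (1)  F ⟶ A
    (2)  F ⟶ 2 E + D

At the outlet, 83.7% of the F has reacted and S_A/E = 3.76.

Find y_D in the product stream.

Conversion of F: F consumed = 0.837 × 347.6 = 290.9 mol = 1ξ₁ + 1ξ₂.
Selectivity: 1ξ₁ / (2ξ₂) = 3.76 → ξ₁ = 7.52 ξ₂.
Substitute: (1·7.52 + 1) ξ₂ = 290.9 → ξ₂ = 34.15 mol, ξ₁ = 256.8 mol.
Outlet amounts (n = n₀ + Σ ν·ξ):
  F: 347.6 − 1(256.8) − 1(34.15) = 56.66
  A: 0 + 1(256.8) = 256.8
  E: 0 + 2(34.15) = 68.3
  D: 0 + 1(34.15) = 34.15
Total out = 415.9 mol; y_D = 34.15 / 415.9 = 0.08211.

0.0821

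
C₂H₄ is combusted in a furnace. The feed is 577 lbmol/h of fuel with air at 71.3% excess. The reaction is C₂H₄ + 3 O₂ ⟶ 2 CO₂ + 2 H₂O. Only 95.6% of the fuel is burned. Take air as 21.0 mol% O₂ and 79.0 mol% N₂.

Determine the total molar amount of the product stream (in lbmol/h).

Stoichiometric O₂ = 3 × 577 = 1731 lbmol/h; O₂ fed = 1731 × 1.713 = 2965 lbmol/h.
N₂ fed = 2965 × 79/21 = 11150 lbmol/h.
Fuel reacted = 0.956 × 577 → ξ = 551.6 lbmol/h.
Outlet (n = n₀ + ν ξ):
  C₂H₄: 577 − 1(551.6) = 25.39
  O₂: 2965 − 3(551.6) = 1310
  N₂: 11150 (inert)
  CO₂: 0 + 2(551.6) = 1103
  H₂O: 0 + 2(551.6) = 1103
Total out = 25.39 + 1310 + 11150 + 1103 + 1103 = 14700 lbmol/h.

14700 lbmol/h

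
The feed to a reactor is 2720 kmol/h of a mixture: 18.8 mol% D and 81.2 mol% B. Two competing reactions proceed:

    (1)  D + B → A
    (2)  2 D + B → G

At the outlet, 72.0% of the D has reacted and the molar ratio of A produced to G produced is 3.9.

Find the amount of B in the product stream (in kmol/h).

Conversion of D: D consumed = 0.72 × 511.4 = 368.2 kmol/h = 1ξ₁ + 2ξ₂.
Selectivity: 1ξ₁ / (1ξ₂) = 3.9 → ξ₁ = 3.9 ξ₂.
Substitute: (1·3.9 + 2) ξ₂ = 368.2 → ξ₂ = 62.4 kmol/h, ξ₁ = 243.4 kmol/h.
Outlet amounts (n = n₀ + Σ ν·ξ):
  D: 511.4 − 1(243.4) − 2(62.4) = 143.2
  B: 2209 − 1(243.4) − 1(62.4) = 1903
  A: 0 + 1(243.4) = 243.4
  G: 0 + 1(62.4) = 62.4

1900 kmol/h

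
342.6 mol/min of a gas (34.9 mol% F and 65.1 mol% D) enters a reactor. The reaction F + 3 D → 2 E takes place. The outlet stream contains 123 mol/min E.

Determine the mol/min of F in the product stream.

For E: n = n₀ + 2ξ → 123 = 0 + 2ξ, giving ξ = 61.5 mol/min.
Outlet amounts (n = n₀ + ν ξ):
  F: 119.6 − 1(61.5) = 58.07
  D: 223 − 3(61.5) = 38.53
  E: 0 + 2(61.5) = 123

58.1 mol/min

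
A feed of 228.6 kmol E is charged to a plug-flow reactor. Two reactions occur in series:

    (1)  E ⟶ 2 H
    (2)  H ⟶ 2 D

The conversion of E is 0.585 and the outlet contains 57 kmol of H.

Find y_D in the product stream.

0.735

Conversion of E: E consumed = 1ξ₁ = 0.585 × 228.6 → ξ₁ = 133.7 kmol.
H balance: n_H = 0 + 2ξ₁ − 1ξ₂ = 57 → ξ₂ = (2·133.7 − 57)/1 = 210.5 kmol.
Outlet amounts (n = n₀ + Σ ν·ξ):
  E: 228.6 − 1(133.7) = 94.87
  H: 0 + 2(133.7) − 1(210.5) = 57
  D: 0 + 2(210.5) = 420.9
Total out = 572.8 kmol; y_D = 420.9 / 572.8 = 0.7349.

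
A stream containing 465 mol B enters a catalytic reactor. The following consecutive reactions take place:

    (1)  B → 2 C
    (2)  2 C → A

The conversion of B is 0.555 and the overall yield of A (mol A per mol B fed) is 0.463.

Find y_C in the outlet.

0.168

Conversion of B: B consumed = 1ξ₁ = 0.555 × 465 → ξ₁ = 258.1 mol.
Yield of A: 1ξ₂ / 465 = 0.463 → ξ₂ = 215.3 mol.
Outlet amounts (n = n₀ + Σ ν·ξ):
  B: 465 − 1(258.1) = 206.9
  C: 0 + 2(258.1) − 2(215.3) = 85.56
  A: 0 + 1(215.3) = 215.3
Total out = 507.8 mol; y_C = 85.56 / 507.8 = 0.1685.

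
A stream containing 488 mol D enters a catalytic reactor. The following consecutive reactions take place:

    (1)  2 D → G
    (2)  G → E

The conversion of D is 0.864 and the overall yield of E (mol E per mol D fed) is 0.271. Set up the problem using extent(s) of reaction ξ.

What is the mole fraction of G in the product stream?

0.283

Conversion of D: D consumed = 2ξ₁ = 0.864 × 488 → ξ₁ = 210.8 mol.
Yield of E: 1ξ₂ / 488 = 0.271 → ξ₂ = 132.2 mol.
Outlet amounts (n = n₀ + Σ ν·ξ):
  D: 488 − 2(210.8) = 66.37
  G: 0 + 1(210.8) − 1(132.2) = 78.57
  E: 0 + 1(132.2) = 132.2
Total out = 277.2 mol; y_G = 78.57 / 277.2 = 0.2835.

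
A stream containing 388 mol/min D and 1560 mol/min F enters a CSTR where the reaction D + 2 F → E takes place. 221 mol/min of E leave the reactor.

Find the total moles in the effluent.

1510 mol/min

For E: n = n₀ + 1ξ → 221 = 0 + 1ξ, giving ξ = 221 mol/min.
Outlet amounts (n = n₀ + ν ξ):
  D: 388 − 1(221) = 167
  F: 1560 − 2(221) = 1118
  E: 0 + 1(221) = 221
Total out = 167 + 1118 + 221 = 1506 mol/min.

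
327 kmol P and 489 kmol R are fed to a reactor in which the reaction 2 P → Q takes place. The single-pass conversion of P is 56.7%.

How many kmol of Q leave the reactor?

P reacted = 0.567 × 327 = 185.4 kmol; ν_P = −2, so ξ = 185.4/2 = 92.7 kmol.
Outlet amounts (n = n₀ + ν ξ):
  P: 327 − 2(92.7) = 141.6
  Q: 0 + 1(92.7) = 92.7
  R: 489 (inert)

92.7 kmol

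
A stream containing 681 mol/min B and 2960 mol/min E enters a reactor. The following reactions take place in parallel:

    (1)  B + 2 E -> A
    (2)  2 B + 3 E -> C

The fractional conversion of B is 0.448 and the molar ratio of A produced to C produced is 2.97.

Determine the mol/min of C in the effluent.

Conversion of B: B consumed = 0.448 × 681 = 305.1 mol/min = 1ξ₁ + 2ξ₂.
Selectivity: 1ξ₁ / (1ξ₂) = 2.97 → ξ₁ = 2.97 ξ₂.
Substitute: (1·2.97 + 2) ξ₂ = 305.1 → ξ₂ = 61.39 mol/min, ξ₁ = 182.3 mol/min.
Outlet amounts (n = n₀ + Σ ν·ξ):
  B: 681 − 1(182.3) − 2(61.39) = 375.9
  E: 2960 − 2(182.3) − 3(61.39) = 2411
  A: 0 + 1(182.3) = 182.3
  C: 0 + 1(61.39) = 61.39

61.4 mol/min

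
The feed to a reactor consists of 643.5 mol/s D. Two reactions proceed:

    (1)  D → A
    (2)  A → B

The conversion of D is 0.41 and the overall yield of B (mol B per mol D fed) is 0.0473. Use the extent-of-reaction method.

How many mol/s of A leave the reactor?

233 mol/s

Conversion of D: D consumed = 1ξ₁ = 0.41 × 643.5 → ξ₁ = 263.8 mol/s.
Yield of B: 1ξ₂ / 643.5 = 0.0473 → ξ₂ = 30.44 mol/s.
Outlet amounts (n = n₀ + Σ ν·ξ):
  D: 643.5 − 1(263.8) = 379.7
  A: 0 + 1(263.8) − 1(30.44) = 233.4
  B: 0 + 1(30.44) = 30.44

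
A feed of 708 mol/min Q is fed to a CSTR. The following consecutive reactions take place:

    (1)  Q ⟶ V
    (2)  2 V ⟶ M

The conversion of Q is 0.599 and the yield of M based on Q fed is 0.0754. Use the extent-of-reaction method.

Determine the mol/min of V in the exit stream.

317 mol/min

Conversion of Q: Q consumed = 1ξ₁ = 0.599 × 708 → ξ₁ = 424.1 mol/min.
Yield of M: 1ξ₂ / 708 = 0.0754 → ξ₂ = 53.38 mol/min.
Outlet amounts (n = n₀ + Σ ν·ξ):
  Q: 708 − 1(424.1) = 283.9
  V: 0 + 1(424.1) − 2(53.38) = 317.3
  M: 0 + 1(53.38) = 53.38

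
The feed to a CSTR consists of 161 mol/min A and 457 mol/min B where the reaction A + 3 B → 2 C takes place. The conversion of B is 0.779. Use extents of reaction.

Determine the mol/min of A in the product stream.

42.3 mol/min

B reacted = 0.779 × 457 = 356 mol/min; ν_B = −3, so ξ = 356/3 = 118.7 mol/min.
Outlet amounts (n = n₀ + ν ξ):
  A: 161 − 1(118.7) = 42.33
  B: 457 − 3(118.7) = 101
  C: 0 + 2(118.7) = 237.3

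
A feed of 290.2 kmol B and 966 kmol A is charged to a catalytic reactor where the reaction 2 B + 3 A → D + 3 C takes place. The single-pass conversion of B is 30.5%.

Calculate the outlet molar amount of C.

133 kmol

B reacted = 0.305 × 290.2 = 88.51 kmol; ν_B = −2, so ξ = 88.51/2 = 44.26 kmol.
Outlet amounts (n = n₀ + ν ξ):
  B: 290.2 − 2(44.26) = 201.7
  A: 966 − 3(44.26) = 833.2
  D: 0 + 1(44.26) = 44.26
  C: 0 + 3(44.26) = 132.8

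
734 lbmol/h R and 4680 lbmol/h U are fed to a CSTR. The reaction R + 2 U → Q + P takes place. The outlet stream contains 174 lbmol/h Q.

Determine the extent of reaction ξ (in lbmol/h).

ξ = 174 lbmol/h

For Q: n = n₀ + 1ξ → 174 = 0 + 1ξ, giving ξ = 174 lbmol/h.
Outlet amounts (n = n₀ + ν ξ):
  R: 734 − 1(174) = 560
  U: 4680 − 2(174) = 4332
  Q: 0 + 1(174) = 174
  P: 0 + 1(174) = 174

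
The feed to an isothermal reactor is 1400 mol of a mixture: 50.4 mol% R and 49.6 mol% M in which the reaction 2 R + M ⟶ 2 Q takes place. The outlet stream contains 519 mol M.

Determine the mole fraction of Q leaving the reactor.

For M: n = n₀ − 1ξ → 519 = 694.4 − 1ξ, giving ξ = 175.4 mol.
Outlet amounts (n = n₀ + ν ξ):
  R: 705.6 − 2(175.4) = 354.8
  M: 694.4 − 1(175.4) = 519
  Q: 0 + 2(175.4) = 350.8
Total out = 1225 mol; y_Q = 350.8 / 1225 = 0.2865.

0.286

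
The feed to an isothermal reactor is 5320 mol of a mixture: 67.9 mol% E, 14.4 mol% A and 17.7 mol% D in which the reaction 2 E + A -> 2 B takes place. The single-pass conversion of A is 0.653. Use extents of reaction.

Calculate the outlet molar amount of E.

A reacted = 0.653 × 766.1 = 500.3 mol; ν_A = −1, so ξ = 500.3/1 = 500.3 mol.
Outlet amounts (n = n₀ + ν ξ):
  E: 3612 − 2(500.3) = 2612
  A: 766.1 − 1(500.3) = 265.8
  B: 0 + 2(500.3) = 1001
  D: 941.6 (inert)

2610 mol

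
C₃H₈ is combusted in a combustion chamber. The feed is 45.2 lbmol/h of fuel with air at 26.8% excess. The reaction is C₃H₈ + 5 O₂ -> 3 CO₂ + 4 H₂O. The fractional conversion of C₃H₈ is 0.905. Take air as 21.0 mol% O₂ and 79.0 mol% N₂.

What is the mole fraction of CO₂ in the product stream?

Stoichiometric O₂ = 5 × 45.2 = 226 lbmol/h; O₂ fed = 226 × 1.268 = 286.6 lbmol/h.
N₂ fed = 286.6 × 79/21 = 1078 lbmol/h.
Fuel reacted = 0.905 × 45.2 → ξ = 40.91 lbmol/h.
Outlet (n = n₀ + ν ξ):
  C₃H₈: 45.2 − 1(40.91) = 4.294
  O₂: 286.6 − 5(40.91) = 82.04
  N₂: 1078 (inert)
  CO₂: 0 + 3(40.91) = 122.7
  H₂O: 0 + 4(40.91) = 163.6
Total out = 1451 lbmol/h; y_CO₂ = 122.7 / 1451 = 0.08459.

0.0846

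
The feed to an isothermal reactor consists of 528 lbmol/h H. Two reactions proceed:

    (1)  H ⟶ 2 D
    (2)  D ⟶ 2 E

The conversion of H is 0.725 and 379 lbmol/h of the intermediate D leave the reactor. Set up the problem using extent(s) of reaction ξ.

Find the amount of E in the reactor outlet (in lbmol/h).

773 lbmol/h

Conversion of H: H consumed = 1ξ₁ = 0.725 × 528 → ξ₁ = 382.8 lbmol/h.
D balance: n_D = 0 + 2ξ₁ − 1ξ₂ = 379 → ξ₂ = (2·382.8 − 379)/1 = 386.6 lbmol/h.
Outlet amounts (n = n₀ + Σ ν·ξ):
  H: 528 − 1(382.8) = 145.2
  D: 0 + 2(382.8) − 1(386.6) = 379
  E: 0 + 2(386.6) = 773.2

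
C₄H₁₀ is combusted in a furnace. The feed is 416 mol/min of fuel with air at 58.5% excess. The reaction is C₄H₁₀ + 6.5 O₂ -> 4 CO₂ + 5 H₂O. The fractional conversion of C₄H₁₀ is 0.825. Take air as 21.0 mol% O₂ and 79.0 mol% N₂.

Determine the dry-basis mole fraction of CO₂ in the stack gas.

Stoichiometric O₂ = 6.5 × 416 = 2704 mol/min; O₂ fed = 2704 × 1.585 = 4286 mol/min.
N₂ fed = 4286 × 79/21 = 16120 mol/min.
Fuel reacted = 0.825 × 416 → ξ = 343.2 mol/min.
Outlet (n = n₀ + ν ξ):
  C₄H₁₀: 416 − 1(343.2) = 72.8
  O₂: 4286 − 6.5(343.2) = 2055
  N₂: 16120 (inert)
  CO₂: 0 + 4(343.2) = 1373
  H₂O: 0 + 5(343.2) = 1716
Dry total = 19620 mol/min; y_CO₂ (dry) = 1373 / 19620 = 0.06996.

0.07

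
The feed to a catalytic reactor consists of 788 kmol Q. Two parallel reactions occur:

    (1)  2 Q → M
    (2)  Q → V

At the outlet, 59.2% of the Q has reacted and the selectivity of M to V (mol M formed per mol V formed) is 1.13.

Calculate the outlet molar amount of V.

143 kmol

Conversion of Q: Q consumed = 0.592 × 788 = 466.5 kmol = 2ξ₁ + 1ξ₂.
Selectivity: 1ξ₁ / (1ξ₂) = 1.13 → ξ₁ = 1.13 ξ₂.
Substitute: (2·1.13 + 1) ξ₂ = 466.5 → ξ₂ = 143.1 kmol, ξ₁ = 161.7 kmol.
Outlet amounts (n = n₀ + Σ ν·ξ):
  Q: 788 − 2(161.7) − 1(143.1) = 321.5
  M: 0 + 1(161.7) = 161.7
  V: 0 + 1(143.1) = 143.1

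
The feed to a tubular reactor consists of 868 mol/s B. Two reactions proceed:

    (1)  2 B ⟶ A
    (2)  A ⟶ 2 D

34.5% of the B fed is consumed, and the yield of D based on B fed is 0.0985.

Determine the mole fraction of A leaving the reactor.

0.141

Conversion of B: B consumed = 2ξ₁ = 0.345 × 868 → ξ₁ = 149.7 mol/s.
Yield of D: 2ξ₂ / 868 = 0.0985 → ξ₂ = 42.75 mol/s.
Outlet amounts (n = n₀ + Σ ν·ξ):
  B: 868 − 2(149.7) = 568.5
  A: 0 + 1(149.7) − 1(42.75) = 107
  D: 0 + 2(42.75) = 85.5
Total out = 761 mol/s; y_A = 107 / 761 = 0.1406.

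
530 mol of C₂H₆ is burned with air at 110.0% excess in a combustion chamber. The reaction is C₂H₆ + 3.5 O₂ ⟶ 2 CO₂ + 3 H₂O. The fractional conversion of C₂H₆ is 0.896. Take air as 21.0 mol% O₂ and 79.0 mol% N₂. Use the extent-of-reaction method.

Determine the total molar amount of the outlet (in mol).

19300 mol

Stoichiometric O₂ = 3.5 × 530 = 1855 mol; O₂ fed = 1855 × 2.100 = 3896 mol.
N₂ fed = 3896 × 79/21 = 14650 mol.
Fuel reacted = 0.896 × 530 → ξ = 474.9 mol.
Outlet (n = n₀ + ν ξ):
  C₂H₆: 530 − 1(474.9) = 55.12
  O₂: 3896 − 3.5(474.9) = 2233
  N₂: 14650 (inert)
  CO₂: 0 + 2(474.9) = 949.8
  H₂O: 0 + 3(474.9) = 1425
Total out = 55.12 + 2233 + 14650 + 949.8 + 1425 = 19320 mol.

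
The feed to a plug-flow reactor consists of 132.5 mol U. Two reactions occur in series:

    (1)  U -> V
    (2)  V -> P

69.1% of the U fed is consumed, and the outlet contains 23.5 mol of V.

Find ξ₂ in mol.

ξ₂ = 68.1 mol

Conversion of U: U consumed = 1ξ₁ = 0.691 × 132.5 → ξ₁ = 91.56 mol.
V balance: n_V = 0 + 1ξ₁ − 1ξ₂ = 23.5 → ξ₂ = (1·91.56 − 23.5)/1 = 68.06 mol.
Outlet amounts (n = n₀ + Σ ν·ξ):
  U: 132.5 − 1(91.56) = 40.94
  V: 0 + 1(91.56) − 1(68.06) = 23.5
  P: 0 + 1(68.06) = 68.06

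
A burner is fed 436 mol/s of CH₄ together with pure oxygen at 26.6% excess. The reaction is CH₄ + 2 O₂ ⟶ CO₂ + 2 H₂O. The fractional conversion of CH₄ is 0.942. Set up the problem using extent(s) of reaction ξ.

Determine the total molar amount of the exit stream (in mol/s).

Stoichiometric O₂ = 2 × 436 = 872 mol/s; O₂ fed = 872 × 1.266 = 1104 mol/s.
Fuel reacted = 0.942 × 436 → ξ = 410.7 mol/s.
Outlet (n = n₀ + ν ξ):
  CH₄: 436 − 1(410.7) = 25.29
  O₂: 1104 − 2(410.7) = 282.5
  CO₂: 0 + 1(410.7) = 410.7
  H₂O: 0 + 2(410.7) = 821.4
Total out = 25.29 + 282.5 + 410.7 + 821.4 = 1540 mol/s.

1540 mol/s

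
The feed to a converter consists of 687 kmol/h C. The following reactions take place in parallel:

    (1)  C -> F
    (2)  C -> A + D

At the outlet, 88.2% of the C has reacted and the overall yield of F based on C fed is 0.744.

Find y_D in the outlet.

Yield of F: 1ξ₁ / 687 = 0.744 → ξ₁ = 511.1 kmol/h.
Conversion of C: 1ξ₁ + 1ξ₂ = 0.882 × 687 = 605.9 → ξ₂ = 94.81 kmol/h.
Outlet amounts (n = n₀ + Σ ν·ξ):
  C: 687 − 1(511.1) − 1(94.81) = 81.07
  F: 0 + 1(511.1) = 511.1
  A: 0 + 1(94.81) = 94.81
  D: 0 + 1(94.81) = 94.81
Total out = 781.8 kmol/h; y_D = 94.81 / 781.8 = 0.1213.

0.121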